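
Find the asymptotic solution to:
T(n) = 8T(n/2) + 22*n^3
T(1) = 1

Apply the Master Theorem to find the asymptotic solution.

a=8, b=2, f(n)=22*n^3. log_2(8) = 3. Case 2: T(n) = O(n^3 log n).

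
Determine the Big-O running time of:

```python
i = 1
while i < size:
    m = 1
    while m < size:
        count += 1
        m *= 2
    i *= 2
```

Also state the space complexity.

Time complexity: O(log^2 n).
Space complexity: O(1).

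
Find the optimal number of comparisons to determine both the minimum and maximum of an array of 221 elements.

Naive approach: 440 comparisons (220 for max + 220 for min).
Optimal: Compare elements in pairs first (floor(n/2) = 110 comparisons), then find max among winners and min among losers (110 comparisons each).
Total: ceil(3n/2) - 2 = 330 comparisons. An adversary argument shows this is also a lower bound.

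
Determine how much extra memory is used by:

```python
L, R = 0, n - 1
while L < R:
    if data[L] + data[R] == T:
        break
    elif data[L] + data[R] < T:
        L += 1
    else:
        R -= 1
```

Space complexity: O(1).
Only a constant amount of auxiliary storage is used; nothing grows with n.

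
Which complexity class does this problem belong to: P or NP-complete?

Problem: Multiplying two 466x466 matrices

This problem is in P: the schoolbook algorithm runs in O(n^3).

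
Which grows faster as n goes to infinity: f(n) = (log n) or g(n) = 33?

f(n) = (log n) grows faster: any unbounded function dominates a constant.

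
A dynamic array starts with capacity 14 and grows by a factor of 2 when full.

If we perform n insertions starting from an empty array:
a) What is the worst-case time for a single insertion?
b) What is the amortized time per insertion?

(a) Worst-case single insertion: O(n) -- when the array is full at capacity c, the resize copies all c elements, and c can be Theta(n).
(b) Resizes happen at sizes 14, 28, 56, ... Total copy cost for n insertions: 14 + 28 + ... = O(n) (geometric series with ratio 1/2). Amortized cost per insertion: O(n)/n = O(1).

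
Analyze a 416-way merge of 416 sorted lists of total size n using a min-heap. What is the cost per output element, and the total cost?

Maintain a min-heap of size 416 holding the current head of each list. Each output step does one extract-min (O(log 416)) and one insert of that list's next element (O(log 416)). Each of the n elements passes through the heap exactly once, so the total cost is O(n log 416), i.e. O(log 416) per output element.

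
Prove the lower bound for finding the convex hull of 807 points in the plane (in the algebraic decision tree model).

Reduction from sorting: given 807 numbers x_1,...,x_{807}, map x_i to the point (x_i, x_i^2) on the parabola y = x^2. All points are on the convex hull, and walking the hull gives them in sorted x-order. Since sorting requires Omega(n log n), so does planar convex hull.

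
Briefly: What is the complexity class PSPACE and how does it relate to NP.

PSPACE is the class of problems solvable with polynomial space. NP is a subset of PSPACE (a poly-space machine can enumerate all certificates). PSPACE-complete problems include QBF (quantified Boolean formulas) and generalized games. It is unknown whether NP = PSPACE.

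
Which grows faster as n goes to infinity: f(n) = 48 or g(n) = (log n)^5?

g(n) = (log n)^5 grows faster: any unbounded function dominates a constant.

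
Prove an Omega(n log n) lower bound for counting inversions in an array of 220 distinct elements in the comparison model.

Decision-tree argument: at any leaf, the comparisons made (with transitivity) must totally order all 220 elements -- otherwise some pair (i,j) is unordered, and an adversary can present two inputs agreeing on every comparison made but with that pair flipped, changing the inversion count by 1, so the leaf's output is wrong on one of them. Hence the tree has >= 220! leaves and height >= log_2(220!) = Omega(n log n). Modified merge sort achieves O(n log n).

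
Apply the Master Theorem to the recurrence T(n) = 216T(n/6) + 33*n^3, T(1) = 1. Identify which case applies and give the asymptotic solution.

a=216, b=6, f(n)=33*n^3.
log_6(216) = 3, so n^(log_b(a)) = n^3.
f(n) = Theta(n^3), so Case 2 applies.
T(n) = Theta(n^3 log n).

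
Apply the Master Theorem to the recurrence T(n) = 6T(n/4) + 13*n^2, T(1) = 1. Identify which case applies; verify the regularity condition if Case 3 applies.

a=6, b=4, f(n)=13*n^2.
log_4(6) = 1.292 < 2.
f(n) = Omega(n^(1.292+epsilon)) for some epsilon > 0, so Case 3 is the candidate.
Regularity: a*f(n/b) = 6*13*(n/4)^2 = (6/16)*13*n^2 <= c*f(n) with c = 6/16 < 1. Satisfied.
Case 3: T(n) = Theta(n^2).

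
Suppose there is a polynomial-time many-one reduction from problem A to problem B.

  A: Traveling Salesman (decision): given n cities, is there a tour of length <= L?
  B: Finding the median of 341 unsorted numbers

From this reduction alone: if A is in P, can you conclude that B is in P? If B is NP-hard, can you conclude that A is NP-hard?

A poly-time reduction A <=_p B transfers tractability DOWN (B easy => A easy) and hardness UP (A hard => B hard), not the reverse.
From A in P, the reduction alone does NOT give B in P: any problem in P trivially reduces to SAT, yet SAT is not known to be in P.
From B NP-hard, the reduction alone does NOT give A NP-hard: again, easy problems reduce to hard ones.
(Here in fact A is NP-complete and B is in P, so no such reduction is known -- its existence would imply P = NP; the analysis concerns only what the assumed reduction would or would not let you conclude.)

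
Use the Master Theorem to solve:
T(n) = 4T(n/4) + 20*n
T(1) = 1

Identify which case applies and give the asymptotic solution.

a=4, b=4, f(n)=20*n.
log_4(4) = 1, so n^(log_b(a)) = n.
f(n) = Theta(n), so Case 2 applies.
T(n) = Theta(n log n).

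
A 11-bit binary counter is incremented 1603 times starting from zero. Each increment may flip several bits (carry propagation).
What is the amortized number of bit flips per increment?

Bit i flips on every 2^i-th increment, so over 1603 increments bit i flips floor(1603/2^i) times. Summing over i: total flips < 2 * 1603. Amortized: < 2 = O(1) per increment.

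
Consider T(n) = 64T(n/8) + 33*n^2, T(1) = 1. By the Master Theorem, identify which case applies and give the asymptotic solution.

a=64, b=8, f(n)=33*n^2.
log_8(64) = 2, so n^(log_b(a)) = n^2.
f(n) = Theta(n^2), so Case 2 applies.
T(n) = Theta(n^2 log n).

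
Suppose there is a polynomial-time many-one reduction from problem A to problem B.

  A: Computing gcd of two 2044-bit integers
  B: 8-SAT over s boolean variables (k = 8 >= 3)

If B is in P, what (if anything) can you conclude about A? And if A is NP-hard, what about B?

A poly-time reduction A <=_p B means any A-instance can be transformed to a B-instance in poly time.
If B is in P: compose the reduction with B's poly-time algorithm to solve A in poly time, so A is in P.
If A is NP-hard: every NP problem reduces to A, which reduces to B; composing reductions, every NP problem reduces to B, so B is NP-hard.
(Here in fact A is P and B is NP-complete.)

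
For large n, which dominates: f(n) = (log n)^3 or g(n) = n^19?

g(n) = n^19 grows faster: any positive polynomial dominates any polylog.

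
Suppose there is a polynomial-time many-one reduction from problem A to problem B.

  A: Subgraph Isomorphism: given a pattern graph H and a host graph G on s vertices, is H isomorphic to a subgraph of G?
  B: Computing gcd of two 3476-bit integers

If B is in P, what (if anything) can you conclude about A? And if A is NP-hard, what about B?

A poly-time reduction A <=_p B means any A-instance can be transformed to a B-instance in poly time.
If B is in P: compose the reduction with B's poly-time algorithm to solve A in poly time, so A is in P.
If A is NP-hard: every NP problem reduces to A, which reduces to B; composing reductions, every NP problem reduces to B, so B is NP-hard.
(Here in fact A is NP-complete and B is in P, so no such reduction is known -- its existence would imply P = NP; the analysis concerns only what the assumed reduction would or would not let you conclude.)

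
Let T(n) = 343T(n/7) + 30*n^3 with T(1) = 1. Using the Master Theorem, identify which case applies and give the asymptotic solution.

a=343, b=7, f(n)=30*n^3.
log_7(343) = 3, so n^(log_b(a)) = n^3.
f(n) = Theta(n^3), so Case 2 applies.
T(n) = Theta(n^3 log n).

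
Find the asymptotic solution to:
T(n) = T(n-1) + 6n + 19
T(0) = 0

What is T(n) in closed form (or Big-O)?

Dominant term in sum is 6*sum(i, i=1..n) = 6*n*(n+1)/2 = O(n^2).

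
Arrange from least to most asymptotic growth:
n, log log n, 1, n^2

Ordered by growth rate: 1 < log log n < n < n^2.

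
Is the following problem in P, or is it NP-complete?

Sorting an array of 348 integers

This problem is in P: merge sort runs in O(n log n).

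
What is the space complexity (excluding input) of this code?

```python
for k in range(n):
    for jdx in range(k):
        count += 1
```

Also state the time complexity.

Space complexity: O(1).
Only a constant amount of auxiliary storage is used; nothing grows with n.
Time complexity: O(n^2).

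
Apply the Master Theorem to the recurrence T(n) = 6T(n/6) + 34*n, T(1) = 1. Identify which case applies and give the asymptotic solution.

a=6, b=6, f(n)=34*n.
log_6(6) = 1, so n^(log_b(a)) = n.
f(n) = Theta(n), so Case 2 applies.
T(n) = Theta(n log n).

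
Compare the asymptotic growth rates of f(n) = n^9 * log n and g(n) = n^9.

f(n) = n^9 * log n grows faster: extra log n factor -> infinity.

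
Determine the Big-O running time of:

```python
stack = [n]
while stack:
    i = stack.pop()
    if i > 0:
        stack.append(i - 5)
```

Time complexity: O(n).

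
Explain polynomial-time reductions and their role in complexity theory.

A poly-time reduction from A to B transforms any instance of A into an instance of B in polynomial time. If A reduces to B and B is in P, then A is in P. If A is NP-hard and A reduces to B, then B is NP-hard. Reductions transfer hardness upward and tractability downward.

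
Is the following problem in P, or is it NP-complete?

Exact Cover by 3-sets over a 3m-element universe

This problem is NP-complete: one of Karp's 21 NP-complete problems.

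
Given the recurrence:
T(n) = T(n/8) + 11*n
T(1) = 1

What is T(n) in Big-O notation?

Geometric series: 11*n*(1 + 1/8 + 1/8^2 + ...) = O(n). T(n) = O(n).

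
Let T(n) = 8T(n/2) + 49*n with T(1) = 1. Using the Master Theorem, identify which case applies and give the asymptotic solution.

a=8, b=2, f(n)=49*n.
log_2(8) = 3 > 1.
Since f(n) = O(n^1) is polynomially smaller than n^3, Case 1 applies.
T(n) = Theta(n^3).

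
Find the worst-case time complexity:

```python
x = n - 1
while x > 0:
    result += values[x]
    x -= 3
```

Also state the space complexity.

Time complexity: O(n).
Space complexity: O(1).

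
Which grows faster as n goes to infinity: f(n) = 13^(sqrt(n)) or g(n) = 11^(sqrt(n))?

f(n) = 13^(sqrt(n)) grows faster: ratio is (13/11)^(sqrt(n)) -> infinity since 13/11 > 1.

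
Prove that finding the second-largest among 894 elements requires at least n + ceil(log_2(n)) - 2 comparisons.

Lower bound (adversary): identifying the maximum requires 894-1 comparisons (each eliminates one candidate). Assign weight 1 to each element; on each comparison the adversary lets the heavier side win and gives it the loser's weight. The max ends with weight 894, but each comparison it wins at most doubles its weight, so the max must win >= ceil(log_2(894)) = 10 comparisons. The second-largest is one of those 10 direct losers to the max, and identifying which one is largest needs >= 10-1 further comparisons. Total >= 894-1 + 10-1 = 902.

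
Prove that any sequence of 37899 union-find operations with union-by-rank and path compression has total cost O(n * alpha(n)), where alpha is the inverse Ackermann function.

Using Tarjan's analysis with rank-based potential function. Union-by-rank keeps tree height O(log n). Path compression flattens paths during find. For n = 37899 operations, total cost is O(n * alpha(n)), effectively O(n) since alpha grows incredibly slowly.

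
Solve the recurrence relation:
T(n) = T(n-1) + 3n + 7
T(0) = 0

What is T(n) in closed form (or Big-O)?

Dominant term in sum is 3*sum(i, i=1..n) = 3*n*(n+1)/2 = O(n^2).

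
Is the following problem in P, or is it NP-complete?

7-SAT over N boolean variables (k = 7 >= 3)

This problem is NP-complete: 3-SAT is NP-complete (Cook-Levin); k-SAT for k>=3 reduces from 3-SAT.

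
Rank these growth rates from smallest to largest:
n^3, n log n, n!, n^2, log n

Ordered by growth rate: log n < n log n < n^2 < n^3 < n!.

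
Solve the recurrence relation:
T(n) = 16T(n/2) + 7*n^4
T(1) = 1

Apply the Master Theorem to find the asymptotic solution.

a=16, b=2, f(n)=7*n^4. log_2(16) = 4. Case 2: T(n) = O(n^4 log n).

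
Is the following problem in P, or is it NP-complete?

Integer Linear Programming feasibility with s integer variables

This problem is NP-complete: ILP feasibility is NP-complete (LP relaxation is in P).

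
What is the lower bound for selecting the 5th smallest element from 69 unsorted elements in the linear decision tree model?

Selecting the 5th smallest of 69 elements requires Omega(n) comparisons. Every element must be compared at least once. The BFPRT algorithm achieves O(n), making this tight.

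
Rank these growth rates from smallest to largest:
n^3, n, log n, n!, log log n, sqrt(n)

Ordered by growth rate: log log n < log n < sqrt(n) < n < n^3 < n!.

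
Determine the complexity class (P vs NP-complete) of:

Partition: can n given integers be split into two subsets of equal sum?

This problem is NP-complete: Subset Sum reduces to it (one of Karp's 21 NP-complete problems).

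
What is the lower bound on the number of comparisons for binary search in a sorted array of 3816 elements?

With 3816 possible positions, we need at least ceil(log_2(3816)) = 12 comparisons. Each comparison splits the remaining candidates by at most half.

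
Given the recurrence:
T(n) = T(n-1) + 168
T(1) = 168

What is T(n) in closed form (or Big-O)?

Unrolling: T(n) = T(n-1) + 168 = T(n-2) + 2*168 = ... = T(1) + (n-1)*168 = 168 + (n-1)*168 = 168n.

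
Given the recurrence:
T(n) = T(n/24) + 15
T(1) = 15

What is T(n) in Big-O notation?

Each step divides n by 24 and adds 15. After log_24(n) steps, T(n) = O(log n).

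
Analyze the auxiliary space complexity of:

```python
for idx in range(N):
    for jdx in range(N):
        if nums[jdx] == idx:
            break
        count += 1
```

Space complexity: O(1).
Only a constant amount of auxiliary storage is used; nothing grows with n.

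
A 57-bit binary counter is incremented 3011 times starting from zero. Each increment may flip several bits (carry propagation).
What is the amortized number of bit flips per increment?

Bit i flips on every 2^i-th increment, so over 3011 increments bit i flips floor(3011/2^i) times. Summing over i: total flips < 2 * 3011. Amortized: < 2 = O(1) per increment.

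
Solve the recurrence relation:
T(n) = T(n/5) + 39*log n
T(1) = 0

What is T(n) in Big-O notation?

Each of the log_5(n) levels adds O(log n). T(n) = O(log^2 n).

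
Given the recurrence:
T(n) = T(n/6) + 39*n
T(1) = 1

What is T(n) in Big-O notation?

Geometric series: 39*n*(1 + 1/6 + 1/6^2 + ...) = O(n). T(n) = O(n).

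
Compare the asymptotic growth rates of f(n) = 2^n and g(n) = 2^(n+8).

f(n) = 2^n and g(n) = 2^(n+8) are Theta of each other: 2^(n+8) = 2^8 * 2^n = Theta(2^n).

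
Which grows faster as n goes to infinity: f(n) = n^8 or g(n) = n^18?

g(n) = n^18 grows faster: n^18/n^8 = n^10 -> infinity.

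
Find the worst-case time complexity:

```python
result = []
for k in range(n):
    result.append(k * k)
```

Time complexity: O(n).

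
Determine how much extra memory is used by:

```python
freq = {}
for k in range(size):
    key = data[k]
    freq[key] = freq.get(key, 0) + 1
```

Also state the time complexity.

Space complexity: O(n).
Auxiliary storage grows linearly with the input size n in the worst case.
Time complexity: O(n).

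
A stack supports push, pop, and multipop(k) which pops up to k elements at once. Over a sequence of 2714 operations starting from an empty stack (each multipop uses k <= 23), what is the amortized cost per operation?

Each element is pushed exactly once and popped at most once (whether by pop or as part of a multipop). So the total number of individual pops over the whole sequence is at most the number of pushes, which is at most 2714. Total work <= 2 * 2714, hence O(1) amortized per operation.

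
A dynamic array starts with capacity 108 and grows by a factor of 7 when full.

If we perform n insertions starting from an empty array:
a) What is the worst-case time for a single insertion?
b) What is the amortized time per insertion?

(a) Worst-case single insertion: O(n) -- when the array is full at capacity c, the resize copies all c elements, and c can be Theta(n).
(b) Resizes happen at sizes 108, 756, 5292, ... Total copy cost for n insertions: 108 + 756 + ... = O(n) (geometric series with ratio 1/7). Amortized cost per insertion: O(n)/n = O(1).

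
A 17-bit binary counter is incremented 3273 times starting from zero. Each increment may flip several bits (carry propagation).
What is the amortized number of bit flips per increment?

Bit i flips on every 2^i-th increment, so over 3273 increments bit i flips floor(3273/2^i) times. Summing over i: total flips < 2 * 3273. Amortized: < 2 = O(1) per increment.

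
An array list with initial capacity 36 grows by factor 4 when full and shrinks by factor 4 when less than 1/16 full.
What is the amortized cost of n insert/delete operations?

Using potential function Phi = |4*size - capacity|. Resizing costs are offset by potential release. Amortized O(1) per operation.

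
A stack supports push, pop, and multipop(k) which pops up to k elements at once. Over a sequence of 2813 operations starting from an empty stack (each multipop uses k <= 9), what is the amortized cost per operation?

Each element is pushed exactly once and popped at most once (whether by pop or as part of a multipop). So the total number of individual pops over the whole sequence is at most the number of pushes, which is at most 2813. Total work <= 2 * 2813, hence O(1) amortized per operation.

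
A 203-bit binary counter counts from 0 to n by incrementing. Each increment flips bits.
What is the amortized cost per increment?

Bit i flips every 2^i increments. Total flips over n increments: sum_{i=0}^{203} n/2^i < 2n. Amortized cost: 2n/n = O(1).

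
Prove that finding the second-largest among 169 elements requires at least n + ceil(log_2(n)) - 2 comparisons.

Lower bound (adversary): identifying the maximum requires 169-1 comparisons (each eliminates one candidate). Assign weight 1 to each element; on each comparison the adversary lets the heavier side win and gives it the loser's weight. The max ends with weight 169, but each comparison it wins at most doubles its weight, so the max must win >= ceil(log_2(169)) = 8 comparisons. The second-largest is one of those 8 direct losers to the max, and identifying which one is largest needs >= 8-1 further comparisons. Total >= 169-1 + 8-1 = 175.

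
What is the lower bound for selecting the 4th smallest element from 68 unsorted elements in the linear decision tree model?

Selecting the 4th smallest of 68 elements requires Omega(n) comparisons. Every element must be compared at least once. The BFPRT algorithm achieves O(n), making this tight.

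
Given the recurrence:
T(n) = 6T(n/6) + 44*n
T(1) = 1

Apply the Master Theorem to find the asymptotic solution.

a=6, b=6, f(n)=44*n. log_6(6) = 1. Case 2: T(n) = O(n log n).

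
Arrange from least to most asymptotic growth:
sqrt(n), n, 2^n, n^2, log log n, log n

Ordered by growth rate: log log n < log n < sqrt(n) < n < n^2 < 2^n.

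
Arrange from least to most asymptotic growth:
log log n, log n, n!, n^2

Ordered by growth rate: log log n < log n < n^2 < n!.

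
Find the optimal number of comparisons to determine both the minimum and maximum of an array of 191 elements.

Naive approach: 380 comparisons (190 for max + 190 for min).
Optimal: Compare elements in pairs first (floor(n/2) = 95 comparisons), then find max among winners and min among losers (95 comparisons each).
Total: ceil(3n/2) - 2 = 285 comparisons. An adversary argument shows this is also a lower bound.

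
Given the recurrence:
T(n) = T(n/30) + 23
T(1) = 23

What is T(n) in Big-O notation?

Each step divides n by 30 and adds 23. After log_30(n) steps, T(n) = O(log n).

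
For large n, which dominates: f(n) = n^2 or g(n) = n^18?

g(n) = n^18 grows faster: n^18/n^2 = n^16 -> infinity.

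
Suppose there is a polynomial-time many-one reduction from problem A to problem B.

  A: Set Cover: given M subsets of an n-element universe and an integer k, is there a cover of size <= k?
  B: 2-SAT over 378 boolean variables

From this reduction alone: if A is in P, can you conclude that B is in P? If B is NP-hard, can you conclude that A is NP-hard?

A poly-time reduction A <=_p B transfers tractability DOWN (B easy => A easy) and hardness UP (A hard => B hard), not the reverse.
From A in P, the reduction alone does NOT give B in P: any problem in P trivially reduces to SAT, yet SAT is not known to be in P.
From B NP-hard, the reduction alone does NOT give A NP-hard: again, easy problems reduce to hard ones.
(Here in fact A is NP-complete and B is in P, so no such reduction is known -- its existence would imply P = NP; the analysis concerns only what the assumed reduction would or would not let you conclude.)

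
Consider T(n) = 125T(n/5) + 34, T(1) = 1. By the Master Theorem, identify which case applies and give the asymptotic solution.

a=125, b=5, f(n)=34.
log_5(125) = 3 > 0.
Since f(n) = O(n^0) is polynomially smaller than n^3, Case 1 applies.
T(n) = Theta(n^3).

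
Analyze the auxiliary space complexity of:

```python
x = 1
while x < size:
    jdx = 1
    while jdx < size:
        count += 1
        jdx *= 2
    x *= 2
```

Space complexity: O(1).
Only a constant amount of auxiliary storage is used; nothing grows with n.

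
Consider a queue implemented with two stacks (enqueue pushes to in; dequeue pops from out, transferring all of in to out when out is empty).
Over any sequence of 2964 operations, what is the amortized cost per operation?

Each element is pushed to in once, popped once, pushed to out once, and popped once: 4 unit operations over its lifetime. Over 2964 operations the total work is O(2964). Amortized O(1) per enqueue/dequeue.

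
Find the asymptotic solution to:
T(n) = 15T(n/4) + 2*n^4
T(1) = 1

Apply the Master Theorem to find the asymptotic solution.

a=15, b=4, f(n)=2*n^4. log_4(15) = 1.953 < 4. Case 3: T(n) = O(n^4).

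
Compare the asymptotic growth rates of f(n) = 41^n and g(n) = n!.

g(n) = n! grows faster: n!/41^n -> infinity by Stirling.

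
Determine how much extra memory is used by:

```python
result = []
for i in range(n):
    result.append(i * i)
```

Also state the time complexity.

Space complexity: O(n).
Auxiliary storage grows linearly with the input size n in the worst case.
Time complexity: O(n).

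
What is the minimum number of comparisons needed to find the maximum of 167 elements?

Finding the maximum requires 166 comparisons. Each comparison eliminates exactly one candidate. With 167 candidates, we need 166 eliminations.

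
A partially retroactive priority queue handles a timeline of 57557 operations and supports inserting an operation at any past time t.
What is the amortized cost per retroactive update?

Partially retroactive priority queues (Demaine-Iacono-Langerman) allow updates at past times with queries only at the present. With a balanced BST over the m = 57557 timeline events tracking bridges, each retroactive insert or delete is O(log m) amortized.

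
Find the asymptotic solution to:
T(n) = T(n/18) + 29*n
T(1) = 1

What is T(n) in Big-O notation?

Geometric series: 29*n*(1 + 1/18 + 1/18^2 + ...) = O(n). T(n) = O(n).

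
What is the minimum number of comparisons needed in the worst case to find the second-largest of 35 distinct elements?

Lower bound: finding the max needs 35-1 comparisons. By the adversary weight-doubling argument, the max must personally win >= ceil(log_2(35)) = 6 comparisons; the 2nd-largest is among those 6 losers, needing 6-1 more comparisons. Total >= 35-1 + 6-1 = 39. A balanced knockout tournament achieves this.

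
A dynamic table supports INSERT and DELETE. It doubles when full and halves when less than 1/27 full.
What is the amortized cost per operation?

Using potential function Phi = |2*num_items - table_size| when load > 1/2, and Phi = table_size/2 - num_items otherwise. The gap of 1/27 vs 1/2 for shrinking prevents thrashing. Both insert and delete have O(1) amortized cost.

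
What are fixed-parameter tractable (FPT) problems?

A problem parameterized by k is FPT if it can be solved in time f(k) * n^O(1), where f is any computable function of k alone. Vertex Cover parameterized by solution size k is FPT: O(2^k * n). The W-hierarchy (W[1], W[2], ...) classifies parameterized problems by hardness; Clique parameterized by clique size is W[1]-complete.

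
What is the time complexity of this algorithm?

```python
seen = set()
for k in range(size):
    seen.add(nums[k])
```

Time complexity: O(n).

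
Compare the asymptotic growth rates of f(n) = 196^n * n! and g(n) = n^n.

f(n) = 196^n * n! grows faster: by Stirling n! ~ sqrt(2 pi n)(n/e)^n, so 196^n n! / n^n ~ (196/e)^n sqrt(2 pi n) -> infinity since 196/e > 1.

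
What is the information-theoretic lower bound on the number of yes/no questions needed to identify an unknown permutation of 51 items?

There are 51! = 1551118753287382280224243016469303211063259720016986112000000000000 permutations. Each yes/no question gives at most 1 bit, so at least ceil(log_2(1551118753287382280224243016469303211063259720016986112000000000000)) = 220 questions are needed.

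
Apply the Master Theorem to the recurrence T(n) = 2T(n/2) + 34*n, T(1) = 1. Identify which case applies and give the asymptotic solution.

a=2, b=2, f(n)=34*n.
log_2(2) = 1, so n^(log_b(a)) = n.
f(n) = Theta(n), so Case 2 applies.
T(n) = Theta(n log n).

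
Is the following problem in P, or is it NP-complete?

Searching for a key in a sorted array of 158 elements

This problem is in P: binary search runs in O(log n).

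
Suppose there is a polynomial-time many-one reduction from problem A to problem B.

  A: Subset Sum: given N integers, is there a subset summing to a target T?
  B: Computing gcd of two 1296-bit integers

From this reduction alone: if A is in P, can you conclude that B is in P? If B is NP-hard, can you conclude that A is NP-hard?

A poly-time reduction A <=_p B transfers tractability DOWN (B easy => A easy) and hardness UP (A hard => B hard), not the reverse.
From A in P, the reduction alone does NOT give B in P: any problem in P trivially reduces to SAT, yet SAT is not known to be in P.
From B NP-hard, the reduction alone does NOT give A NP-hard: again, easy problems reduce to hard ones.
(Here in fact A is NP-complete and B is in P, so no such reduction is known -- its existence would imply P = NP; the analysis concerns only what the assumed reduction would or would not let you conclude.)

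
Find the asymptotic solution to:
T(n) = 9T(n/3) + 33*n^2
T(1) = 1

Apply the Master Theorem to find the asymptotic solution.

a=9, b=3, f(n)=33*n^2. log_3(9) = 2. Case 2: T(n) = O(n^2 log n).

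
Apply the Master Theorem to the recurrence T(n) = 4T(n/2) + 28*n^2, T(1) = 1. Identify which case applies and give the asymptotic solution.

a=4, b=2, f(n)=28*n^2.
log_2(4) = 2, so n^(log_b(a)) = n^2.
f(n) = Theta(n^2), so Case 2 applies.
T(n) = Theta(n^2 log n).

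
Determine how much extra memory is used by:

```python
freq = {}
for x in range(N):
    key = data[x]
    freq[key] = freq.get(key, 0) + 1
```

Space complexity: O(n).
Auxiliary storage grows linearly with the input size n in the worst case.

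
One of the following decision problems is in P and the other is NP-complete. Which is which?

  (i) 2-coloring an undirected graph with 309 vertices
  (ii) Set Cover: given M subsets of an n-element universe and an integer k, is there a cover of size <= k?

(i) is P: 2-coloring is bipartiteness testing via BFS, O(V+E).
(ii) is NP-complete: one of Karp's 21 NP-complete problems (with k part of the input).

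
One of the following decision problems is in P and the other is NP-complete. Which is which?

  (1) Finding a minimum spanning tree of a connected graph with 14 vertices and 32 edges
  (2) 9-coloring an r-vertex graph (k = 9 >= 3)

(1) is P: Kruskal's / Prim's algorithms run in polynomial time.
(2) is NP-complete: graph k-coloring for k>=3 is NP-complete by reduction from 3-SAT.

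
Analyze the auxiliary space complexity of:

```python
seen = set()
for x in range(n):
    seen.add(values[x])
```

Space complexity: O(n).
Auxiliary storage grows linearly with the input size n in the worst case.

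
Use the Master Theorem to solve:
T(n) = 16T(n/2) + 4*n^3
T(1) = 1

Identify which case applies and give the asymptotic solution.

a=16, b=2, f(n)=4*n^3.
log_2(16) = 4 > 3.
Since f(n) = O(n^3) is polynomially smaller than n^4, Case 1 applies.
T(n) = Theta(n^4).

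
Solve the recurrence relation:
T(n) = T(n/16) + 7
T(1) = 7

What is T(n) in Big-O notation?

Each step divides n by 16 and adds 7. After log_16(n) steps, T(n) = O(log n).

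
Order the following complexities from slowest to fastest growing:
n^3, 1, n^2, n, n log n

Ordered by growth rate: 1 < n < n log n < n^2 < n^3.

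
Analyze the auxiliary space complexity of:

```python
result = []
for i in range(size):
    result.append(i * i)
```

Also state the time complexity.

Space complexity: O(n).
Auxiliary storage grows linearly with the input size n in the worst case.
Time complexity: O(n).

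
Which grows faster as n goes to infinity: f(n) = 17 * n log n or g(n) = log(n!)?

f(n) = 17 * n log n and g(n) = log(n!) are Theta of each other: Stirling: log(n!) = n log n - n + O(log n) = Theta(n log n); the constant 17 doesn't change the Theta class.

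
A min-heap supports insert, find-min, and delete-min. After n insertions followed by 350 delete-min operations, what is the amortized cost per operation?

Insert takes O(log n) worst case. Delete-min takes O(log n). Over a sequence of n inserts and 350 delete-mins, total cost is O((n + 350) log n). Amortized per operation: O(log n).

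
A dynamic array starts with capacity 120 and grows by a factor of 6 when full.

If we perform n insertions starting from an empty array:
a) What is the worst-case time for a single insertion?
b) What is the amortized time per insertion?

(a) Worst-case single insertion: O(n) -- when the array is full at capacity c, the resize copies all c elements, and c can be Theta(n).
(b) Resizes happen at sizes 120, 720, 4320, ... Total copy cost for n insertions: 120 + 720 + ... = O(n) (geometric series with ratio 1/6). Amortized cost per insertion: O(n)/n = O(1).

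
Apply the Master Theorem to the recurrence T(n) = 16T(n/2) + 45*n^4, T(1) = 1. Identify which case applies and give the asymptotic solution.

a=16, b=2, f(n)=45*n^4.
log_2(16) = 4, so n^(log_b(a)) = n^4.
f(n) = Theta(n^4), so Case 2 applies.
T(n) = Theta(n^4 log n).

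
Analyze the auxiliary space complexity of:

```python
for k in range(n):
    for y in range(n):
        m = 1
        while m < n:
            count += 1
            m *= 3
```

Space complexity: O(1).
Only a constant amount of auxiliary storage is used; nothing grows with n.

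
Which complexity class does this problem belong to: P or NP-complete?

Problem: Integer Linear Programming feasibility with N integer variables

This problem is NP-complete: ILP feasibility is NP-complete (LP relaxation is in P).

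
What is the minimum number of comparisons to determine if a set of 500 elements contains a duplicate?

Determining if 500 elements are all distinct requires Omega(n log n) comparisons in the comparison model. This follows from the element distinctness lower bound.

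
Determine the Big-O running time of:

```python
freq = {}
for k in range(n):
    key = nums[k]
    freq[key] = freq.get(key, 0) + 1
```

Time complexity: O(n).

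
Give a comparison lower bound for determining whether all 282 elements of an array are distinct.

In the algebraic decision-tree model, the YES region for element distinctness on 282 elements has 282! connected components (one per ordering). Ben-Or's theorem then gives a lower bound of Omega(log(n!)) = Omega(n log n).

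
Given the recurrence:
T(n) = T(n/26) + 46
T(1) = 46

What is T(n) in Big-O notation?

Each step divides n by 26 and adds 46. After log_26(n) steps, T(n) = O(log n).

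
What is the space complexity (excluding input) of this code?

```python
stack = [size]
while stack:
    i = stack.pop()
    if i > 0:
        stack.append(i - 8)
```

Space complexity: O(1).
Only a constant amount of auxiliary storage is used; nothing grows with n.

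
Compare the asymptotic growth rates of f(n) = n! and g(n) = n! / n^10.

f(n) = n! grows faster: the ratio n!/(n!/n^10) = n^10 -> infinity.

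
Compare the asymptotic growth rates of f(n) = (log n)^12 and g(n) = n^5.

g(n) = n^5 grows faster: any positive polynomial dominates any polylog.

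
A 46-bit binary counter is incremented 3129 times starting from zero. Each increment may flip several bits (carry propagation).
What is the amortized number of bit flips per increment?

Bit i flips on every 2^i-th increment, so over 3129 increments bit i flips floor(3129/2^i) times. Summing over i: total flips < 2 * 3129. Amortized: < 2 = O(1) per increment.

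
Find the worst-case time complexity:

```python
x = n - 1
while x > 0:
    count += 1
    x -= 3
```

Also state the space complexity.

Time complexity: O(n).
Space complexity: O(1).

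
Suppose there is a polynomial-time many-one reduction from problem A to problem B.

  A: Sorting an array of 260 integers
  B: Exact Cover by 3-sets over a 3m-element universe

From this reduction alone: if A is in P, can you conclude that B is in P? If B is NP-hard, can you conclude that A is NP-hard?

A poly-time reduction A <=_p B transfers tractability DOWN (B easy => A easy) and hardness UP (A hard => B hard), not the reverse.
From A in P, the reduction alone does NOT give B in P: any problem in P trivially reduces to SAT, yet SAT is not known to be in P.
From B NP-hard, the reduction alone does NOT give A NP-hard: again, easy problems reduce to hard ones.
(Here in fact A is P and B is NP-complete.)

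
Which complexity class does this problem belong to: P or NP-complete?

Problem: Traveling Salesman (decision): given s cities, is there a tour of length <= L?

This problem is NP-complete: reduces from Hamiltonian Cycle.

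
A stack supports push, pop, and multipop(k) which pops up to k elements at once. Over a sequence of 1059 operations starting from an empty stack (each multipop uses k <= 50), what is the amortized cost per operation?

Each element is pushed exactly once and popped at most once (whether by pop or as part of a multipop). So the total number of individual pops over the whole sequence is at most the number of pushes, which is at most 1059. Total work <= 2 * 1059, hence O(1) amortized per operation.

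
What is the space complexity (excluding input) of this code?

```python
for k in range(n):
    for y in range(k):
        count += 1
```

Space complexity: O(1).
Only a constant amount of auxiliary storage is used; nothing grows with n.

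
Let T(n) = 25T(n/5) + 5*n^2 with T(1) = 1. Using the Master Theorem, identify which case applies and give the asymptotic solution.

a=25, b=5, f(n)=5*n^2.
log_5(25) = 2, so n^(log_b(a)) = n^2.
f(n) = Theta(n^2), so Case 2 applies.
T(n) = Theta(n^2 log n).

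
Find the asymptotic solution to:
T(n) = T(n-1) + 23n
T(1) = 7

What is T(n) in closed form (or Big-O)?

Unrolling: T(n) = 7 + 23*(2 + 3 + ... + n) = 7 + 23*(n(n+1)/2 - 1) = O(n^2).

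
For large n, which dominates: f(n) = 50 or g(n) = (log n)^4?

g(n) = (log n)^4 grows faster: any unbounded function dominates a constant.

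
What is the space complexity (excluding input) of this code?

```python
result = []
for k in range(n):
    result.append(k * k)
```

Space complexity: O(n).
Auxiliary storage grows linearly with the input size n in the worst case.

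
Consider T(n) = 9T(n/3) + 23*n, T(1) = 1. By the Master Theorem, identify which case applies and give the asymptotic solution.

a=9, b=3, f(n)=23*n.
log_3(9) = 2 > 1.
Since f(n) = O(n^1) is polynomially smaller than n^2, Case 1 applies.
T(n) = Theta(n^2).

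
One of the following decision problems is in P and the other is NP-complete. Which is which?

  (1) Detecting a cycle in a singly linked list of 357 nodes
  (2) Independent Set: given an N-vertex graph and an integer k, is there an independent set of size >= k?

(1) is P: Floyd's tortoise-and-hare runs in O(n) time, O(1) space.
(2) is NP-complete: complement of Clique (with k part of the input).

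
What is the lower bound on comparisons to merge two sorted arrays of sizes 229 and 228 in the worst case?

Adversary: with |229 - 228| <= 1 the inputs can be fully interleaved so that every adjacent pair in the merged output comes from different arrays. Then each of the 456 adjacent pairs must be directly compared, or the algorithm cannot determine their relative order. Standard merge meets this bound.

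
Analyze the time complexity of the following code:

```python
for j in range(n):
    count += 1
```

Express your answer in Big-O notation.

Time complexity: O(n).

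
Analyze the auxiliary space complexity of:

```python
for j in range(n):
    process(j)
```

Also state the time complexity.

Space complexity: O(1).
Only a constant amount of auxiliary storage is used; nothing grows with n.
Time complexity: O(n).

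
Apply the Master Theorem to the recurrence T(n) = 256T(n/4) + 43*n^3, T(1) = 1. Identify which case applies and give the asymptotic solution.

a=256, b=4, f(n)=43*n^3.
log_4(256) = 4 > 3.
Since f(n) = O(n^3) is polynomially smaller than n^4, Case 1 applies.
T(n) = Theta(n^4).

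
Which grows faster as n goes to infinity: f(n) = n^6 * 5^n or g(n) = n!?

g(n) = n! grows faster: by Stirling n! ~ (n/e)^n sqrt(2*pi*n); (n/e)^n eventually dominates n^6 * 5^n.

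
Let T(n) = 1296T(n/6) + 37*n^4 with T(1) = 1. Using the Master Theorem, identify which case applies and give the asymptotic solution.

a=1296, b=6, f(n)=37*n^4.
log_6(1296) = 4, so n^(log_b(a)) = n^4.
f(n) = Theta(n^4), so Case 2 applies.
T(n) = Theta(n^4 log n).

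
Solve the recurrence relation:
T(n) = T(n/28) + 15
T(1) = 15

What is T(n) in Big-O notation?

Each step divides n by 28 and adds 15. After log_28(n) steps, T(n) = O(log n).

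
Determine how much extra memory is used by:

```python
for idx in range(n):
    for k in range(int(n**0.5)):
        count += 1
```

Space complexity: O(1).
Only a constant amount of auxiliary storage is used; nothing grows with n.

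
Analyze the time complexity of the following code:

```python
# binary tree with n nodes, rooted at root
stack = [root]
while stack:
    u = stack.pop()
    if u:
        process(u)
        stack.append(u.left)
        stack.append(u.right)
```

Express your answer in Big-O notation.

Time complexity: O(n).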